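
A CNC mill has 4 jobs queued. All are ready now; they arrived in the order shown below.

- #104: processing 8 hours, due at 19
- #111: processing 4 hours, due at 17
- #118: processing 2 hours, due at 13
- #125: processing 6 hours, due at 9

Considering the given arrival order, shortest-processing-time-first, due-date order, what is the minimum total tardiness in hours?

FIFO (arrival order): #104 #111 #118 #125.
#104: 0→8, due 19, tardiness 0
#111: 8→12, due 17, tardiness 0
#118: 12→14, due 13, tardiness 1
#125: 14→20, due 9, tardiness 11
Sum = 0+0+1+11 = 12.
SPT (increasing processing time): #118 #111 #125 #104.
#118: 0→2, due 13, tardiness 0
#111: 2→6, due 17, tardiness 0
#125: 6→12, due 9, tardiness 3
#104: 12→20, due 19, tardiness 1
Sum = 0+0+3+1 = 4.
EDD (increasing due date): #125 #118 #111 #104.
#125: 0→6, due 9, tardiness 0
#118: 6→8, due 13, tardiness 0
#111: 8→12, due 17, tardiness 0
#104: 12→20, due 19, tardiness 1
Sum = 0+0+0+1 = 1.
FIFO 12, SPT 4, EDD 1 → minimum 1.

1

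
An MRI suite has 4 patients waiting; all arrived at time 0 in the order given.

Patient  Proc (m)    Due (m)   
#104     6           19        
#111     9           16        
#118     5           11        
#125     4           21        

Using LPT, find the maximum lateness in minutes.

LPT (decreasing processing time): #111 #104 #118 #125.
#111: 0→9, due 16, lateness -7
#104: 9→15, due 19, lateness -4
#118: 15→20, due 11, lateness 9
#125: 20→24, due 21, lateness 3
Maximum = 9.

9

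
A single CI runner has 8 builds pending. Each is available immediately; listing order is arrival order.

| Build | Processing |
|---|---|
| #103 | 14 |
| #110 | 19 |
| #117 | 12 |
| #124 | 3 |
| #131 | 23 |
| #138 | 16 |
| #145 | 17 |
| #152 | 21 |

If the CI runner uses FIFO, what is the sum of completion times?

527

FIFO (arrival order): #103 #110 #117 #124 #131 #138 #145 #152.
#103: 0→14
#110: 14→33
#117: 33→45
#124: 45→48
#131: 48→71
#138: 71→87
#145: 87→104
#152: 104→125
Sum = 14+33+45+48+71+87+104+125 = 527.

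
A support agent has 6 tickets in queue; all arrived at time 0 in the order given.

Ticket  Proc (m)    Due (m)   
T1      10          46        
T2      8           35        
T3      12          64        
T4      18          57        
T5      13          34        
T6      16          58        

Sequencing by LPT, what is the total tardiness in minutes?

78

LPT (decreasing processing time): T4 T6 T5 T3 T1 T2.
T4: 0→18, due 57, tardiness 0
T6: 18→34, due 58, tardiness 0
T5: 34→47, due 34, tardiness 13
T3: 47→59, due 64, tardiness 0
T1: 59→69, due 46, tardiness 23
T2: 69→77, due 35, tardiness 42
Sum = 0+0+13+0+23+42 = 78.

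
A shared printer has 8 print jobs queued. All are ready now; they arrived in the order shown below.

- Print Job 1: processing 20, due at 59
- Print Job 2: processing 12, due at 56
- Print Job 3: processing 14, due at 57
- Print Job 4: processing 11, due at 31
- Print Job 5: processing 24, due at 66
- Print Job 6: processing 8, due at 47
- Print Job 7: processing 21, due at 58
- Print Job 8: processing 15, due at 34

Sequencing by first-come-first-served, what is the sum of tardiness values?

FIFO (arrival order): Print Job 1 Print Job 2 Print Job 3 Print Job 4 Print Job 5 Print Job 6 Print Job 7 Print Job 8.
Print Job 1: 0→20, due 59, tardiness 0
Print Job 2: 20→32, due 56, tardiness 0
Print Job 3: 32→46, due 57, tardiness 0
Print Job 4: 46→57, due 31, tardiness 26
Print Job 5: 57→81, due 66, tardiness 15
Print Job 6: 81→89, due 47, tardiness 42
Print Job 7: 89→110, due 58, tardiness 52
Print Job 8: 110→125, due 34, tardiness 91
Sum = 0+0+0+26+15+42+52+91 = 226.

226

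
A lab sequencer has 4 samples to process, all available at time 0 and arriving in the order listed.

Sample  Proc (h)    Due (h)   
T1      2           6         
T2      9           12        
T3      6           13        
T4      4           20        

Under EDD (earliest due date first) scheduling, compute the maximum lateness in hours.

4

EDD (increasing due date): T1 T2 T3 T4.
T1: 0→2, due 6, lateness -4
T2: 2→11, due 12, lateness -1
T3: 11→17, due 13, lateness 4
T4: 17→21, due 20, lateness 1
Maximum = 4.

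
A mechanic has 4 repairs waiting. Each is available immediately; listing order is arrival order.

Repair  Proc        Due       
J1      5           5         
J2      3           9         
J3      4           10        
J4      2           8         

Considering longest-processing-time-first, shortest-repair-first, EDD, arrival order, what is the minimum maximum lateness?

4

LPT (decreasing processing time): J1 J3 J2 J4.
J1: 0→5, due 5, lateness 0
J3: 5→9, due 10, lateness -1
J2: 9→12, due 9, lateness 3
J4: 12→14, due 8, lateness 6
Maximum = 6.
SPT (increasing processing time): J4 J2 J3 J1.
J4: 0→2, due 8, lateness -6
J2: 2→5, due 9, lateness -4
J3: 5→9, due 10, lateness -1
J1: 9→14, due 5, lateness 9
Maximum = 9.
EDD (increasing due date): J1 J4 J2 J3.
J1: 0→5, due 5, lateness 0
J4: 5→7, due 8, lateness -1
J2: 7→10, due 9, lateness 1
J3: 10→14, due 10, lateness 4
Maximum = 4.
FIFO (arrival order): J1 J2 J3 J4.
J1: 0→5, due 5, lateness 0
J2: 5→8, due 9, lateness -1
J3: 8→12, due 10, lateness 2
J4: 12→14, due 8, lateness 6
Maximum = 6.
LPT 6, SPT 9, EDD 4, FIFO 6 → minimum 4.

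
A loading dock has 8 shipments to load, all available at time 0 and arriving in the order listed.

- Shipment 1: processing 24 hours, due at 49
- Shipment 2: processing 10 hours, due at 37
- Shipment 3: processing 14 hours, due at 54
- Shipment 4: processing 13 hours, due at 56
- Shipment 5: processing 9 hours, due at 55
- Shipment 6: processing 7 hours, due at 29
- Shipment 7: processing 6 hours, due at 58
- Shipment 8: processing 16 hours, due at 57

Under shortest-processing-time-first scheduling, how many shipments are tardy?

SPT (increasing processing time): Shipment 7 Shipment 6 Shipment 5 Shipment 2 Shipment 4 Shipment 3 Shipment 8 Shipment 1.
Shipment 7: 0→6, due 58, tardiness 0
Shipment 6: 6→13, due 29, tardiness 0
Shipment 5: 13→22, due 55, tardiness 0
Shipment 2: 22→32, due 37, tardiness 0
Shipment 4: 32→45, due 56, tardiness 0
Shipment 3: 45→59, due 54, tardiness 5
Shipment 8: 59→75, due 57, tardiness 18
Shipment 1: 75→99, due 49, tardiness 50
Late shipments: 3.

3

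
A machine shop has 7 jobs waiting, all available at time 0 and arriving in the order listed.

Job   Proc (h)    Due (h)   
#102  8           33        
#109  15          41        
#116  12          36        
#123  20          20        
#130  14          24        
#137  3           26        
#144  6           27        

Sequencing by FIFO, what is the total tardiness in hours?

177

FIFO (arrival order): #102 #109 #116 #123 #130 #137 #144.
#102: 0→8, due 33, tardiness 0
#109: 8→23, due 41, tardiness 0
#116: 23→35, due 36, tardiness 0
#123: 35→55, due 20, tardiness 35
#130: 55→69, due 24, tardiness 45
#137: 69→72, due 26, tardiness 46
#144: 72→78, due 27, tardiness 51
Sum = 0+0+0+35+45+46+51 = 177.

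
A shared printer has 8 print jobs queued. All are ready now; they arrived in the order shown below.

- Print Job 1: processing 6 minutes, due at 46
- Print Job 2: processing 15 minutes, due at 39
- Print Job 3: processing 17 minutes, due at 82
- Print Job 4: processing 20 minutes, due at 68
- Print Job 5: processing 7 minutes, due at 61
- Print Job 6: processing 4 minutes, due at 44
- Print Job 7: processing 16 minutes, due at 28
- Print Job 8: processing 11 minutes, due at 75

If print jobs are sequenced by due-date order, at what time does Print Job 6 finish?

35

EDD (increasing due date): Print Job 7 Print Job 2 Print Job 6 Print Job 1 Print Job 5 Print Job 4 Print Job 8 Print Job 3.
Print Job 7: 0→16
Print Job 2: 16→31
Print Job 6: 31→35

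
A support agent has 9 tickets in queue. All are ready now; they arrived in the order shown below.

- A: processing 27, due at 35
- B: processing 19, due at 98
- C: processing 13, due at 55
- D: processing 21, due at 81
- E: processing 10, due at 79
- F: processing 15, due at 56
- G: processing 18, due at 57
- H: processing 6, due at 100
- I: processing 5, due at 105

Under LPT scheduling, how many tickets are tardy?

LPT (decreasing processing time): A D B G F C E H I.
A: 0→27, due 35, tardiness 0
D: 27→48, due 81, tardiness 0
B: 48→67, due 98, tardiness 0
G: 67→85, due 57, tardiness 28
F: 85→100, due 56, tardiness 44
C: 100→113, due 55, tardiness 58
E: 113→123, due 79, tardiness 44
H: 123→129, due 100, tardiness 29
I: 129→134, due 105, tardiness 29
Late tickets: 6.

6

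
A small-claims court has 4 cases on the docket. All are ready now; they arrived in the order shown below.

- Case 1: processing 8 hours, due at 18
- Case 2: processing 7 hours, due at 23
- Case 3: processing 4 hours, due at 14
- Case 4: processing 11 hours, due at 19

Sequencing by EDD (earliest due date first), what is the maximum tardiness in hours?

EDD (increasing due date): Case 3 Case 1 Case 4 Case 2.
Case 3: 0→4, due 14, tardiness 0
Case 1: 4→12, due 18, tardiness 0
Case 4: 12→23, due 19, tardiness 4
Case 2: 23→30, due 23, tardiness 7
Maximum = 7.

7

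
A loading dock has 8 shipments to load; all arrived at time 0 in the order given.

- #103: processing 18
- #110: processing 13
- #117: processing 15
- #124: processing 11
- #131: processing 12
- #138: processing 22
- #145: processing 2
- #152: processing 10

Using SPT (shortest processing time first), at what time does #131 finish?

35

SPT (increasing processing time): #145 #152 #124 #131 #110 #117 #103 #138.
#145: 0→2
#152: 2→12
#124: 12→23
#131: 23→35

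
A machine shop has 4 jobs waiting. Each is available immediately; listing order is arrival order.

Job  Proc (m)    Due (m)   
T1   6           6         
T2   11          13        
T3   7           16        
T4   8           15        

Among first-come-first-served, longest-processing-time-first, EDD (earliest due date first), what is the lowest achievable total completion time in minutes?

FIFO (arrival order): T1 T2 T3 T4.
T1: 0→6
T2: 6→17
T3: 17→24
T4: 24→32
Sum = 6+17+24+32 = 79.
LPT (decreasing processing time): T2 T4 T3 T1.
T2: 0→11
T4: 11→19
T3: 19→26
T1: 26→32
Sum = 11+19+26+32 = 88.
EDD (increasing due date): T1 T2 T4 T3.
T1: 0→6
T2: 6→17
T4: 17→25
T3: 25→32
Sum = 6+17+25+32 = 80.
FIFO 79, LPT 88, EDD 80 → minimum 79.

79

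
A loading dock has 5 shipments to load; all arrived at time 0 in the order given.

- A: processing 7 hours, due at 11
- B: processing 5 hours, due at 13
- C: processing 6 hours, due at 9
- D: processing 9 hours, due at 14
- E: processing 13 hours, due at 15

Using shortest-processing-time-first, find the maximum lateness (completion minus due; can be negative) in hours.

SPT (increasing processing time): B C A D E.
B: 0→5, due 13, lateness -8
C: 5→11, due 9, lateness 2
A: 11→18, due 11, lateness 7
D: 18→27, due 14, lateness 13
E: 27→40, due 15, lateness 25
Maximum = 25.

25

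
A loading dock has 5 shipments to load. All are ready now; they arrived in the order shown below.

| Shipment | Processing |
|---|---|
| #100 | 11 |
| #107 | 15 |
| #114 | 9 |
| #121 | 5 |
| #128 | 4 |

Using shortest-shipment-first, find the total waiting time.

60

SPT (increasing processing time): #128 #121 #114 #100 #107.
#128: waits 0, runs 0→4
#121: waits 4, runs 4→9
#114: waits 9, runs 9→18
#100: waits 18, runs 18→29
#107: waits 29, runs 29→44
Sum = 0+4+9+18+29 = 60.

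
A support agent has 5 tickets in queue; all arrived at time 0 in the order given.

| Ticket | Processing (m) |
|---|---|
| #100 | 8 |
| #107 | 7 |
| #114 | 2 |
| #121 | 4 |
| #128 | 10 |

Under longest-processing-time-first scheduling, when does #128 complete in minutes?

LPT (decreasing processing time): #128 #100 #107 #121 #114.
#128: 0→10

10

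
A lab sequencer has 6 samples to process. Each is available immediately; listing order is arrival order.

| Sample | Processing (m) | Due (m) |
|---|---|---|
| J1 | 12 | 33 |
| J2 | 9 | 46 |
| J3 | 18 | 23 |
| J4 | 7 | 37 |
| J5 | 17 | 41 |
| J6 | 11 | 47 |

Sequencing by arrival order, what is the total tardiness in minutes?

74

FIFO (arrival order): J1 J2 J3 J4 J5 J6.
J1: 0→12, due 33, tardiness 0
J2: 12→21, due 46, tardiness 0
J3: 21→39, due 23, tardiness 16
J4: 39→46, due 37, tardiness 9
J5: 46→63, due 41, tardiness 22
J6: 63→74, due 47, tardiness 27
Sum = 0+0+16+9+22+27 = 74.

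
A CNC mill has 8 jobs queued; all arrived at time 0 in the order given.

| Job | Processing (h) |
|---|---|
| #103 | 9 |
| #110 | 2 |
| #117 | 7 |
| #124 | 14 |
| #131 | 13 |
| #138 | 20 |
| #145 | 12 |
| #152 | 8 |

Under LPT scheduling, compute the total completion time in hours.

LPT (decreasing processing time): #138 #124 #131 #145 #103 #152 #117 #110.
#138: 0→20
#124: 20→34
#131: 34→47
#145: 47→59
#103: 59→68
#152: 68→76
#117: 76→83
#110: 83→85
Sum = 20+34+47+59+68+76+83+85 = 472.

472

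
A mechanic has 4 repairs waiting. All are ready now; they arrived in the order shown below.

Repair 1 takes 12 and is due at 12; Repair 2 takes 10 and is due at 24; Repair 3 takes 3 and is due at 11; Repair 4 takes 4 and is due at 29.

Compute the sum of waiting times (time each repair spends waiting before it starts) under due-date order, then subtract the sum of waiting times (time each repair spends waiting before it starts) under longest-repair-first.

EDD (increasing due date): Repair 3 Repair 1 Repair 2 Repair 4.
Repair 3: waits 0, runs 0→3
Repair 1: waits 3, runs 3→15
Repair 2: waits 15, runs 15→25
Repair 4: waits 25, runs 25→29
Sum = 0+3+15+25 = 43.
LPT (decreasing processing time): Repair 1 Repair 2 Repair 4 Repair 3.
Repair 1: waits 0, runs 0→12
Repair 2: waits 12, runs 12→22
Repair 4: waits 22, runs 22→26
Repair 3: waits 26, runs 26→29
Sum = 0+12+22+26 = 60.
Difference = 43 − 60 = -17.

-17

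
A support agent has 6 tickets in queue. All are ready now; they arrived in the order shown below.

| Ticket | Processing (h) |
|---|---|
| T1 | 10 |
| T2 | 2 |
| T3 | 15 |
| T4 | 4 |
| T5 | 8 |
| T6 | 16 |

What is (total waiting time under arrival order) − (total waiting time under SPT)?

FIFO (arrival order): T1 T2 T3 T4 T5 T6.
T1: waits 0, runs 0→10
T2: waits 10, runs 10→12
T3: waits 12, runs 12→27
T4: waits 27, runs 27→31
T5: waits 31, runs 31→39
T6: waits 39, runs 39→55
Sum = 0+10+12+27+31+39 = 119.
SPT (increasing processing time): T2 T4 T5 T1 T3 T6.
T2: waits 0, runs 0→2
T4: waits 2, runs 2→6
T5: waits 6, runs 6→14
T1: waits 14, runs 14→24
T3: waits 24, runs 24→39
T6: waits 39, runs 39→55
Sum = 0+2+6+14+24+39 = 85.
Difference = 119 − 85 = 34.

34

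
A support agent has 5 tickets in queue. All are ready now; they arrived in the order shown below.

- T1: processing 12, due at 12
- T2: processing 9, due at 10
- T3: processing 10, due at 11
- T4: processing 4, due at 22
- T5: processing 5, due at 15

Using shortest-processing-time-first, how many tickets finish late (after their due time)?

3

SPT (increasing processing time): T4 T5 T2 T3 T1.
T4: 0→4, due 22, tardiness 0
T5: 4→9, due 15, tardiness 0
T2: 9→18, due 10, tardiness 8
T3: 18→28, due 11, tardiness 17
T1: 28→40, due 12, tardiness 28
Late tickets: 3.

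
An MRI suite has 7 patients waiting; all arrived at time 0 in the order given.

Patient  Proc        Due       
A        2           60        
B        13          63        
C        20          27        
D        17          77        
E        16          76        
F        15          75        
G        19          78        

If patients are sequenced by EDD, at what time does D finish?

EDD (increasing due date): C A B F E D G.
C: 0→20
A: 20→22
B: 22→35
F: 35→50
E: 50→66
D: 66→83

83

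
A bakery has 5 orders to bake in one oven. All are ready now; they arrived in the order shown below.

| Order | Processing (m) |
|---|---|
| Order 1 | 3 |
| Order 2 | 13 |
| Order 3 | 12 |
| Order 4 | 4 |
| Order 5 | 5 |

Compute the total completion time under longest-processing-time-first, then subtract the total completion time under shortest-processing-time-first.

LPT (decreasing processing time): Order 2 Order 3 Order 5 Order 4 Order 1.
Order 2: 0→13
Order 3: 13→25
Order 5: 25→30
Order 4: 30→34
Order 1: 34→37
Sum = 13+25+30+34+37 = 139.
SPT (increasing processing time): Order 1 Order 4 Order 5 Order 3 Order 2.
Order 1: 0→3
Order 4: 3→7
Order 5: 7→12
Order 3: 12→24
Order 2: 24→37
Sum = 3+7+12+24+37 = 83.
Difference = 139 − 83 = 56.

56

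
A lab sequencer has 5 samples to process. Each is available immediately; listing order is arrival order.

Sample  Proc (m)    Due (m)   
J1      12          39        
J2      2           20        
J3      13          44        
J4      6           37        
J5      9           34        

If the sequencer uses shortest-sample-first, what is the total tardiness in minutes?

SPT (increasing processing time): J2 J4 J5 J1 J3.
J2: 0→2, due 20, tardiness 0
J4: 2→8, due 37, tardiness 0
J5: 8→17, due 34, tardiness 0
J1: 17→29, due 39, tardiness 0
J3: 29→42, due 44, tardiness 0
Sum = 0+0+0+0+0 = 0.

0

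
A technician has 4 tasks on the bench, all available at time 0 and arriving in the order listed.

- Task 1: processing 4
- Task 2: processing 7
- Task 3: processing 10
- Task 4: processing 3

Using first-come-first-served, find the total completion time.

60

FIFO (arrival order): Task 1 Task 2 Task 3 Task 4.
Task 1: 0→4
Task 2: 4→11
Task 3: 11→21
Task 4: 21→24
Sum = 4+11+21+24 = 60.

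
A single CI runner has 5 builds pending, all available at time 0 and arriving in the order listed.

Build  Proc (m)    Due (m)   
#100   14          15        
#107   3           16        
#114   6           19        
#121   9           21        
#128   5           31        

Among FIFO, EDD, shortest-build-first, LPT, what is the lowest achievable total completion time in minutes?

FIFO (arrival order): #100 #107 #114 #121 #128.
#100: 0→14
#107: 14→17
#114: 17→23
#121: 23→32
#128: 32→37
Sum = 14+17+23+32+37 = 123.
EDD (increasing due date): #100 #107 #114 #121 #128.
#100: 0→14
#107: 14→17
#114: 17→23
#121: 23→32
#128: 32→37
Sum = 14+17+23+32+37 = 123.
SPT (increasing processing time): #107 #128 #114 #121 #100.
#107: 0→3
#128: 3→8
#114: 8→14
#121: 14→23
#100: 23→37
Sum = 3+8+14+23+37 = 85.
LPT (decreasing processing time): #100 #121 #114 #128 #107.
#100: 0→14
#121: 14→23
#114: 23→29
#128: 29→34
#107: 34→37
Sum = 14+23+29+34+37 = 137.
FIFO 123, EDD 123, SPT 85, LPT 137 → minimum 85.

85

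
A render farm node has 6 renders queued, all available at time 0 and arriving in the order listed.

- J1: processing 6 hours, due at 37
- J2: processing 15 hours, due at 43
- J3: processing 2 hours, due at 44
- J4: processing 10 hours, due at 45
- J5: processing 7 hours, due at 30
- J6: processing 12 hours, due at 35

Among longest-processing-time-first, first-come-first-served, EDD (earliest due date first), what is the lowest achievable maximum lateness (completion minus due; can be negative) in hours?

LPT (decreasing processing time): J2 J6 J4 J5 J1 J3.
J2: 0→15, due 43, lateness -28
J6: 15→27, due 35, lateness -8
J4: 27→37, due 45, lateness -8
J5: 37→44, due 30, lateness 14
J1: 44→50, due 37, lateness 13
J3: 50→52, due 44, lateness 8
Maximum = 14.
FIFO (arrival order): J1 J2 J3 J4 J5 J6.
J1: 0→6, due 37, lateness -31
J2: 6→21, due 43, lateness -22
J3: 21→23, due 44, lateness -21
J4: 23→33, due 45, lateness -12
J5: 33→40, due 30, lateness 10
J6: 40→52, due 35, lateness 17
Maximum = 17.
EDD (increasing due date): J5 J6 J1 J2 J3 J4.
J5: 0→7, due 30, lateness -23
J6: 7→19, due 35, lateness -16
J1: 19→25, due 37, lateness -12
J2: 25→40, due 43, lateness -3
J3: 40→42, due 44, lateness -2
J4: 42→52, due 45, lateness 7
Maximum = 7.
LPT 14, FIFO 17, EDD 7 → minimum 7.

7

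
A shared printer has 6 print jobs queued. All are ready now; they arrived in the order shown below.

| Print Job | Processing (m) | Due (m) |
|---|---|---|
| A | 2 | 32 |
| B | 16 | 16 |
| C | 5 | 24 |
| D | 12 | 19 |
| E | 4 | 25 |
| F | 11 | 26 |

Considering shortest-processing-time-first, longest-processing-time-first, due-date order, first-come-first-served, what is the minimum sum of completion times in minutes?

125

SPT (increasing processing time): A E C F D B.
A: 0→2
E: 2→6
C: 6→11
F: 11→22
D: 22→34
B: 34→50
Sum = 2+6+11+22+34+50 = 125.
LPT (decreasing processing time): B D F C E A.
B: 0→16
D: 16→28
F: 28→39
C: 39→44
E: 44→48
A: 48→50
Sum = 16+28+39+44+48+50 = 225.
EDD (increasing due date): B D C E F A.
B: 0→16
D: 16→28
C: 28→33
E: 33→37
F: 37→48
A: 48→50
Sum = 16+28+33+37+48+50 = 212.
FIFO (arrival order): A B C D E F.
A: 0→2
B: 2→18
C: 18→23
D: 23→35
E: 35→39
F: 39→50
Sum = 2+18+23+35+39+50 = 167.
SPT 125, LPT 225, EDD 212, FIFO 167 → minimum 125.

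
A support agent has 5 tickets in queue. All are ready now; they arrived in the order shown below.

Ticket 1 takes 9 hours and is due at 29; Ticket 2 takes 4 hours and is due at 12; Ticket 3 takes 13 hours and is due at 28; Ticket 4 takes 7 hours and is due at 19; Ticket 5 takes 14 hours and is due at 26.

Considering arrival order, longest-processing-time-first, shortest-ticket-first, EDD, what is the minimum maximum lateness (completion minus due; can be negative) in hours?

18

FIFO (arrival order): Ticket 1 Ticket 2 Ticket 3 Ticket 4 Ticket 5.
Ticket 1: 0→9, due 29, lateness -20
Ticket 2: 9→13, due 12, lateness 1
Ticket 3: 13→26, due 28, lateness -2
Ticket 4: 26→33, due 19, lateness 14
Ticket 5: 33→47, due 26, lateness 21
Maximum = 21.
LPT (decreasing processing time): Ticket 5 Ticket 3 Ticket 1 Ticket 4 Ticket 2.
Ticket 5: 0→14, due 26, lateness -12
Ticket 3: 14→27, due 28, lateness -1
Ticket 1: 27→36, due 29, lateness 7
Ticket 4: 36→43, due 19, lateness 24
Ticket 2: 43→47, due 12, lateness 35
Maximum = 35.
SPT (increasing processing time): Ticket 2 Ticket 4 Ticket 1 Ticket 3 Ticket 5.
Ticket 2: 0→4, due 12, lateness -8
Ticket 4: 4→11, due 19, lateness -8
Ticket 1: 11→20, due 29, lateness -9
Ticket 3: 20→33, due 28, lateness 5
Ticket 5: 33→47, due 26, lateness 21
Maximum = 21.
EDD (increasing due date): Ticket 2 Ticket 4 Ticket 5 Ticket 3 Ticket 1.
Ticket 2: 0→4, due 12, lateness -8
Ticket 4: 4→11, due 19, lateness -8
Ticket 5: 11→25, due 26, lateness -1
Ticket 3: 25→38, due 28, lateness 10
Ticket 1: 38→47, due 29, lateness 18
Maximum = 18.
FIFO 21, LPT 35, SPT 21, EDD 18 → minimum 18.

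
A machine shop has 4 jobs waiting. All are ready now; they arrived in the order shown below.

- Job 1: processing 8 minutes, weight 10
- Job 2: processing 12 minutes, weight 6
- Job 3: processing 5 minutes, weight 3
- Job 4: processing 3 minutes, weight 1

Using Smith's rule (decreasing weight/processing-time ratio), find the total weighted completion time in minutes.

WSPT (decreasing weight/processing-time ratio): Job 1 Job 3 Job 2 Job 4.
Job 1: finishes 8, weight 10, w·C = 80
Job 3: finishes 13, weight 3, w·C = 39
Job 2: finishes 25, weight 6, w·C = 150
Job 4: finishes 28, weight 1, w·C = 28
Sum = 80+39+150+28 = 297.

297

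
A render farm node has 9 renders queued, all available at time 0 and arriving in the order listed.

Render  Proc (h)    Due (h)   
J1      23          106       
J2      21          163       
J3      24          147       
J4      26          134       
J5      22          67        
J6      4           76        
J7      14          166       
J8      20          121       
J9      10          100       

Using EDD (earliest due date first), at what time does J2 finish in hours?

EDD (increasing due date): J5 J6 J9 J1 J8 J4 J3 J2 J7.
J5: 0→22
J6: 22→26
J9: 26→36
J1: 36→59
J8: 59→79
J4: 79→105
J3: 105→129
J2: 129→150

150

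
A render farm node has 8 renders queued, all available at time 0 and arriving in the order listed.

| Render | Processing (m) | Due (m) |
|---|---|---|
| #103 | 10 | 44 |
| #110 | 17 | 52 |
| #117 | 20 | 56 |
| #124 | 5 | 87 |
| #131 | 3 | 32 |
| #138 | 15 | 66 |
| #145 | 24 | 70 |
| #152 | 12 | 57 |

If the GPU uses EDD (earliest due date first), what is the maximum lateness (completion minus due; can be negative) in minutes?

31

EDD (increasing due date): #131 #103 #110 #117 #152 #138 #145 #124.
#131: 0→3, due 32, lateness -29
#103: 3→13, due 44, lateness -31
#110: 13→30, due 52, lateness -22
#117: 30→50, due 56, lateness -6
#152: 50→62, due 57, lateness 5
#138: 62→77, due 66, lateness 11
#145: 77→101, due 70, lateness 31
#124: 101→106, due 87, lateness 19
Maximum = 31.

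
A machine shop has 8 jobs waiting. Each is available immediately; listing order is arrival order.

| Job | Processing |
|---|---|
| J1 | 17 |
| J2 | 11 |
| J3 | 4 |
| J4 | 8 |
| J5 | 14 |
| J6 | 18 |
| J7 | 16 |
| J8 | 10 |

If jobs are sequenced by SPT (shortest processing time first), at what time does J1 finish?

SPT (increasing processing time): J3 J4 J8 J2 J5 J7 J1 J6.
J3: 0→4
J4: 4→12
J8: 12→22
J2: 22→33
J5: 33→47
J7: 47→63
J1: 63→80

80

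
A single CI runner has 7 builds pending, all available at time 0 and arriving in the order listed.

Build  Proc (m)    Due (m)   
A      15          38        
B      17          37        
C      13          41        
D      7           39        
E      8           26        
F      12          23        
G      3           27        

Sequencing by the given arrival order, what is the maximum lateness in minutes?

49

FIFO (arrival order): A B C D E F G.
A: 0→15, due 38, lateness -23
B: 15→32, due 37, lateness -5
C: 32→45, due 41, lateness 4
D: 45→52, due 39, lateness 13
E: 52→60, due 26, lateness 34
F: 60→72, due 23, lateness 49
G: 72→75, due 27, lateness 48
Maximum = 49.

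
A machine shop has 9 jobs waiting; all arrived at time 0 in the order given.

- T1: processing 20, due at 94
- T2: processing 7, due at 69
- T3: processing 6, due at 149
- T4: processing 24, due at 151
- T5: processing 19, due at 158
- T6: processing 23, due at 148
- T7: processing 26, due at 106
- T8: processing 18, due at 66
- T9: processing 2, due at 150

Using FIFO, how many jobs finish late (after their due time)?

2

FIFO (arrival order): T1 T2 T3 T4 T5 T6 T7 T8 T9.
T1: 0→20, due 94, tardiness 0
T2: 20→27, due 69, tardiness 0
T3: 27→33, due 149, tardiness 0
T4: 33→57, due 151, tardiness 0
T5: 57→76, due 158, tardiness 0
T6: 76→99, due 148, tardiness 0
T7: 99→125, due 106, tardiness 19
T8: 125→143, due 66, tardiness 77
T9: 143→145, due 150, tardiness 0
Late jobs: 2.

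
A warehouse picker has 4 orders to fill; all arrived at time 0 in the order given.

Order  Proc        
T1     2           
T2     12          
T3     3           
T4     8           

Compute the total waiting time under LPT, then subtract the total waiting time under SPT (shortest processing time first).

35

LPT (decreasing processing time): T2 T4 T3 T1.
T2: waits 0, runs 0→12
T4: waits 12, runs 12→20
T3: waits 20, runs 20→23
T1: waits 23, runs 23→25
Sum = 0+12+20+23 = 55.
SPT (increasing processing time): T1 T3 T4 T2.
T1: waits 0, runs 0→2
T3: waits 2, runs 2→5
T4: waits 5, runs 5→13
T2: waits 13, runs 13→25
Sum = 0+2+5+13 = 20.
Difference = 55 − 20 = 35.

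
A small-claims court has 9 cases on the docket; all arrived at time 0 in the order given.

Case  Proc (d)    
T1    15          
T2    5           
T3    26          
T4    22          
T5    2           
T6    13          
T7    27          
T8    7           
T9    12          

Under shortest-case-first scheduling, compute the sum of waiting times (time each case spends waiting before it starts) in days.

320

SPT (increasing processing time): T5 T2 T8 T9 T6 T1 T4 T3 T7.
T5: waits 0, runs 0→2
T2: waits 2, runs 2→7
T8: waits 7, runs 7→14
T9: waits 14, runs 14→26
T6: waits 26, runs 26→39
T1: waits 39, runs 39→54
T4: waits 54, runs 54→76
T3: waits 76, runs 76→102
T7: waits 102, runs 102→129
Sum = 0+2+7+14+26+39+54+76+102 = 320.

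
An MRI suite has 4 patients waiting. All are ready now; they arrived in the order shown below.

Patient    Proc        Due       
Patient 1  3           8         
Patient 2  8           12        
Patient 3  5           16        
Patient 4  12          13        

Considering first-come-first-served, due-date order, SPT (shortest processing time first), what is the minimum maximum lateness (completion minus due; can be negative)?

12

FIFO (arrival order): Patient 1 Patient 2 Patient 3 Patient 4.
Patient 1: 0→3, due 8, lateness -5
Patient 2: 3→11, due 12, lateness -1
Patient 3: 11→16, due 16, lateness 0
Patient 4: 16→28, due 13, lateness 15
Maximum = 15.
EDD (increasing due date): Patient 1 Patient 2 Patient 4 Patient 3.
Patient 1: 0→3, due 8, lateness -5
Patient 2: 3→11, due 12, lateness -1
Patient 4: 11→23, due 13, lateness 10
Patient 3: 23→28, due 16, lateness 12
Maximum = 12.
SPT (increasing processing time): Patient 1 Patient 3 Patient 2 Patient 4.
Patient 1: 0→3, due 8, lateness -5
Patient 3: 3→8, due 16, lateness -8
Patient 2: 8→16, due 12, lateness 4
Patient 4: 16→28, due 13, lateness 15
Maximum = 15.
FIFO 15, EDD 12, SPT 15 → minimum 12.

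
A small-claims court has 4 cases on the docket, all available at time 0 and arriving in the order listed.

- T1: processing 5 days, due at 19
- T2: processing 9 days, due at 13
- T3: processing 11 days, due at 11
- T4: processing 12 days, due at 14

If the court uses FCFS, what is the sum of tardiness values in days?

FIFO (arrival order): T1 T2 T3 T4.
T1: 0→5, due 19, tardiness 0
T2: 5→14, due 13, tardiness 1
T3: 14→25, due 11, tardiness 14
T4: 25→37, due 14, tardiness 23
Sum = 0+1+14+23 = 38.

38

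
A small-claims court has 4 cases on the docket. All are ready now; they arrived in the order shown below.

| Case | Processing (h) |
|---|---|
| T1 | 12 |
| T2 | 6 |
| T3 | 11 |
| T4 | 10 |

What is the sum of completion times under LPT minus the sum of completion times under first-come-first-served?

9

LPT (decreasing processing time): T1 T3 T4 T2.
T1: 0→12
T3: 12→23
T4: 23→33
T2: 33→39
Sum = 12+23+33+39 = 107.
FIFO (arrival order): T1 T2 T3 T4.
T1: 0→12
T2: 12→18
T3: 18→29
T4: 29→39
Sum = 12+18+29+39 = 98.
Difference = 107 − 98 = 9.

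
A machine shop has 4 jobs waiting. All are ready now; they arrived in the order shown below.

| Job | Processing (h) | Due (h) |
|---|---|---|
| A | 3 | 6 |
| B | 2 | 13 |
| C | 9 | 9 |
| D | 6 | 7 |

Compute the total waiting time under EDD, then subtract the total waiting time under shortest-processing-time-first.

12

EDD (increasing due date): A D C B.
A: waits 0, runs 0→3
D: waits 3, runs 3→9
C: waits 9, runs 9→18
B: waits 18, runs 18→20
Sum = 0+3+9+18 = 30.
SPT (increasing processing time): B A D C.
B: waits 0, runs 0→2
A: waits 2, runs 2→5
D: waits 5, runs 5→11
C: waits 11, runs 11→20
Sum = 0+2+5+11 = 18.
Difference = 30 − 18 = 12.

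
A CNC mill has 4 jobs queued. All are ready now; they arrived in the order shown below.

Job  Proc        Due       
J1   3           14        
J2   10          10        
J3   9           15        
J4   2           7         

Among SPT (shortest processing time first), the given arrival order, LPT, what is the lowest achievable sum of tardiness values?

SPT (increasing processing time): J4 J1 J3 J2.
J4: 0→2, due 7, tardiness 0
J1: 2→5, due 14, tardiness 0
J3: 5→14, due 15, tardiness 0
J2: 14→24, due 10, tardiness 14
Sum = 0+0+0+14 = 14.
FIFO (arrival order): J1 J2 J3 J4.
J1: 0→3, due 14, tardiness 0
J2: 3→13, due 10, tardiness 3
J3: 13→22, due 15, tardiness 7
J4: 22→24, due 7, tardiness 17
Sum = 0+3+7+17 = 27.
LPT (decreasing processing time): J2 J3 J1 J4.
J2: 0→10, due 10, tardiness 0
J3: 10→19, due 15, tardiness 4
J1: 19→22, due 14, tardiness 8
J4: 22→24, due 7, tardiness 17
Sum = 0+4+8+17 = 29.
SPT 14, FIFO 27, LPT 29 → minimum 14.

14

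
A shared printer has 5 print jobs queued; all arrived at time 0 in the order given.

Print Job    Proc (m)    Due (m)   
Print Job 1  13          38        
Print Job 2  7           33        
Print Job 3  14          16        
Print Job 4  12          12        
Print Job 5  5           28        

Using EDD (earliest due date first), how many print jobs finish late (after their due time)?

4

EDD (increasing due date): Print Job 4 Print Job 3 Print Job 5 Print Job 2 Print Job 1.
Print Job 4: 0→12, due 12, tardiness 0
Print Job 3: 12→26, due 16, tardiness 10
Print Job 5: 26→31, due 28, tardiness 3
Print Job 2: 31→38, due 33, tardiness 5
Print Job 1: 38→51, due 38, tardiness 13
Late print jobs: 4.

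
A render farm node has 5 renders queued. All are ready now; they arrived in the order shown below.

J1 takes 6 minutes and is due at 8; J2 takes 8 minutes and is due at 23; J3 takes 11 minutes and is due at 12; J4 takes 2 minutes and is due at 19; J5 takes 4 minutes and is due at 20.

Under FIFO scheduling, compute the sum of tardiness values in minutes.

32

FIFO (arrival order): J1 J2 J3 J4 J5.
J1: 0→6, due 8, tardiness 0
J2: 6→14, due 23, tardiness 0
J3: 14→25, due 12, tardiness 13
J4: 25→27, due 19, tardiness 8
J5: 27→31, due 20, tardiness 11
Sum = 0+0+13+8+11 = 32.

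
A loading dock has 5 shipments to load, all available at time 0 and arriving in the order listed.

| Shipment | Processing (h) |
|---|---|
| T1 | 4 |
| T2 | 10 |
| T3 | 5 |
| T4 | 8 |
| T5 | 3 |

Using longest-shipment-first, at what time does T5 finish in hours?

30

LPT (decreasing processing time): T2 T4 T3 T1 T5.
T2: 0→10
T4: 10→18
T3: 18→23
T1: 23→27
T5: 27→30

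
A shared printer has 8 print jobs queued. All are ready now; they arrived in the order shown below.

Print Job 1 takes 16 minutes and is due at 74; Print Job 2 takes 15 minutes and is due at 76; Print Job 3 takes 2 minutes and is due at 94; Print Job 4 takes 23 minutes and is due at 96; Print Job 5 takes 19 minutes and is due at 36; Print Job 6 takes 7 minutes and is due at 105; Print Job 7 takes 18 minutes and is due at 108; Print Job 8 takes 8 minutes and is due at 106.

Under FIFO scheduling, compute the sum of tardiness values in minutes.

FIFO (arrival order): Print Job 1 Print Job 2 Print Job 3 Print Job 4 Print Job 5 Print Job 6 Print Job 7 Print Job 8.
Print Job 1: 0→16, due 74, tardiness 0
Print Job 2: 16→31, due 76, tardiness 0
Print Job 3: 31→33, due 94, tardiness 0
Print Job 4: 33→56, due 96, tardiness 0
Print Job 5: 56→75, due 36, tardiness 39
Print Job 6: 75→82, due 105, tardiness 0
Print Job 7: 82→100, due 108, tardiness 0
Print Job 8: 100→108, due 106, tardiness 2
Sum = 0+0+0+0+39+0+0+2 = 41.

41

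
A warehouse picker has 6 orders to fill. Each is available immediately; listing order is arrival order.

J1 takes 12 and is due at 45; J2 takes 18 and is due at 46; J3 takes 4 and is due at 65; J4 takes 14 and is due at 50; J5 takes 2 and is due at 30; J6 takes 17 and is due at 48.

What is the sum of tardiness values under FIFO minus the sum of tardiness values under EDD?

23

FIFO (arrival order): J1 J2 J3 J4 J5 J6.
J1: 0→12, due 45, tardiness 0
J2: 12→30, due 46, tardiness 0
J3: 30→34, due 65, tardiness 0
J4: 34→48, due 50, tardiness 0
J5: 48→50, due 30, tardiness 20
J6: 50→67, due 48, tardiness 19
Sum = 0+0+0+0+20+19 = 39.
EDD (increasing due date): J5 J1 J2 J6 J4 J3.
J5: 0→2, due 30, tardiness 0
J1: 2→14, due 45, tardiness 0
J2: 14→32, due 46, tardiness 0
J6: 32→49, due 48, tardiness 1
J4: 49→63, due 50, tardiness 13
J3: 63→67, due 65, tardiness 2
Sum = 0+0+0+1+13+2 = 16.
Difference = 39 − 16 = 23.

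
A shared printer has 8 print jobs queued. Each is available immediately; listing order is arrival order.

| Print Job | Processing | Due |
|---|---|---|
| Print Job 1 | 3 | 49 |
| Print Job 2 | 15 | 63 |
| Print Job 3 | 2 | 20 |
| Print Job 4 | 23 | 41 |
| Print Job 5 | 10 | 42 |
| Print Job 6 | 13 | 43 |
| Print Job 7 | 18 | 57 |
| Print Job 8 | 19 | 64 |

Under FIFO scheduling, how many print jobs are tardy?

FIFO (arrival order): Print Job 1 Print Job 2 Print Job 3 Print Job 4 Print Job 5 Print Job 6 Print Job 7 Print Job 8.
Print Job 1: 0→3, due 49, tardiness 0
Print Job 2: 3→18, due 63, tardiness 0
Print Job 3: 18→20, due 20, tardiness 0
Print Job 4: 20→43, due 41, tardiness 2
Print Job 5: 43→53, due 42, tardiness 11
Print Job 6: 53→66, due 43, tardiness 23
Print Job 7: 66→84, due 57, tardiness 27
Print Job 8: 84→103, due 64, tardiness 39
Late print jobs: 5.

5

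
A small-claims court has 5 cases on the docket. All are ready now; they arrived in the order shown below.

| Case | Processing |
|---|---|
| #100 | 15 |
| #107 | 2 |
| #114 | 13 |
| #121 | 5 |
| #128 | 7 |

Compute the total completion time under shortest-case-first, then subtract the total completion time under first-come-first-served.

SPT (increasing processing time): #107 #121 #128 #114 #100.
#107: 0→2
#121: 2→7
#128: 7→14
#114: 14→27
#100: 27→42
Sum = 2+7+14+27+42 = 92.
FIFO (arrival order): #100 #107 #114 #121 #128.
#100: 0→15
#107: 15→17
#114: 17→30
#121: 30→35
#128: 35→42
Sum = 15+17+30+35+42 = 139.
Difference = 92 − 139 = -47.

-47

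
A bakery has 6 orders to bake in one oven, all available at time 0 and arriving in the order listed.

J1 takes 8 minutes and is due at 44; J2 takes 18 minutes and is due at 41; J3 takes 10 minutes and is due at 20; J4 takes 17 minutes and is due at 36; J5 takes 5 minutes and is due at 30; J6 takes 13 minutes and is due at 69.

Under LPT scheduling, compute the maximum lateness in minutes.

LPT (decreasing processing time): J2 J4 J6 J3 J1 J5.
J2: 0→18, due 41, lateness -23
J4: 18→35, due 36, lateness -1
J6: 35→48, due 69, lateness -21
J3: 48→58, due 20, lateness 38
J1: 58→66, due 44, lateness 22
J5: 66→71, due 30, lateness 41
Maximum = 41.

41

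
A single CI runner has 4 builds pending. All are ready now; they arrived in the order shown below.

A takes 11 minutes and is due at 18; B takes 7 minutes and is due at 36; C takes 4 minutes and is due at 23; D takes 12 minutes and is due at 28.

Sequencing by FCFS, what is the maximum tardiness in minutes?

FIFO (arrival order): A B C D.
A: 0→11, due 18, tardiness 0
B: 11→18, due 36, tardiness 0
C: 18→22, due 23, tardiness 0
D: 22→34, due 28, tardiness 6
Maximum = 6.

6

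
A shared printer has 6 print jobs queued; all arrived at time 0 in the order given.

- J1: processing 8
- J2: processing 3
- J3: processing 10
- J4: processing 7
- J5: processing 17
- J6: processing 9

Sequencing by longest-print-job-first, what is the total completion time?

LPT (decreasing processing time): J5 J3 J6 J1 J4 J2.
J5: 0→17
J3: 17→27
J6: 27→36
J1: 36→44
J4: 44→51
J2: 51→54
Sum = 17+27+36+44+51+54 = 229.

229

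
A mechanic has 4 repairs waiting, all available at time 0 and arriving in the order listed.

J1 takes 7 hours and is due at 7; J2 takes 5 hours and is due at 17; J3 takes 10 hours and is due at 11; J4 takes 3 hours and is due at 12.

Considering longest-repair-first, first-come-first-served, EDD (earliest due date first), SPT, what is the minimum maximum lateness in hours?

8

LPT (decreasing processing time): J3 J1 J2 J4.
J3: 0→10, due 11, lateness -1
J1: 10→17, due 7, lateness 10
J2: 17→22, due 17, lateness 5
J4: 22→25, due 12, lateness 13
Maximum = 13.
FIFO (arrival order): J1 J2 J3 J4.
J1: 0→7, due 7, lateness 0
J2: 7→12, due 17, lateness -5
J3: 12→22, due 11, lateness 11
J4: 22→25, due 12, lateness 13
Maximum = 13.
EDD (increasing due date): J1 J3 J4 J2.
J1: 0→7, due 7, lateness 0
J3: 7→17, due 11, lateness 6
J4: 17→20, due 12, lateness 8
J2: 20→25, due 17, lateness 8
Maximum = 8.
SPT (increasing processing time): J4 J2 J1 J3.
J4: 0→3, due 12, lateness -9
J2: 3→8, due 17, lateness -9
J1: 8→15, due 7, lateness 8
J3: 15→25, due 11, lateness 14
Maximum = 14.
LPT 13, FIFO 13, EDD 8, SPT 14 → minimum 8.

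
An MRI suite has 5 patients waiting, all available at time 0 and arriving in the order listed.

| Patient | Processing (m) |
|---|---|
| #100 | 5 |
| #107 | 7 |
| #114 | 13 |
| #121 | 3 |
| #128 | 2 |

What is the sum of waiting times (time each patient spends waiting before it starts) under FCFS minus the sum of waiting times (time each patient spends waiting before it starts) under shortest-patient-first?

FIFO (arrival order): #100 #107 #114 #121 #128.
#100: waits 0, runs 0→5
#107: waits 5, runs 5→12
#114: waits 12, runs 12→25
#121: waits 25, runs 25→28
#128: waits 28, runs 28→30
Sum = 0+5+12+25+28 = 70.
SPT (increasing processing time): #128 #121 #100 #107 #114.
#128: waits 0, runs 0→2
#121: waits 2, runs 2→5
#100: waits 5, runs 5→10
#107: waits 10, runs 10→17
#114: waits 17, runs 17→30
Sum = 0+2+5+10+17 = 34.
Difference = 70 − 34 = 36.

36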